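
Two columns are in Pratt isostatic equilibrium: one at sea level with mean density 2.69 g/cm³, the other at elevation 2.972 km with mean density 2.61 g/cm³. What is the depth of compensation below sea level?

97 km

ρ_ref D = ρ (D + h) → D (ρ_ref − ρ) = ρ h.
D = ρ h/(ρ_ref − ρ) = 2.61 × 2.972 km/(2.69 − 2.61) = 97 km.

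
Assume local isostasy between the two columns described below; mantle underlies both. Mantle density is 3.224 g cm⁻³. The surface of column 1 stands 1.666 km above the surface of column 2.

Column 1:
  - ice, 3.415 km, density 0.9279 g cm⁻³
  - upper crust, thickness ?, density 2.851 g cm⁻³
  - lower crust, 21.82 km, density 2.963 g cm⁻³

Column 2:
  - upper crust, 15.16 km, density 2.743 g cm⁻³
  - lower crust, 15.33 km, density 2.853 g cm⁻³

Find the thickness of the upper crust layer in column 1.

Take the compensation level at the base of the deeper column (depth z_c below the surface of column 1) and equate Σ ρ_i t_i down to z_c; mantle fills any gap and the z_c terms cancel.
Column 1: 3.415×0.9279 + x×2.851 + 21.82×2.963 + (z_c − 25.235 − x)×3.224
Column 2: 1.666×0 + 15.16×2.743 + 15.33×2.853 + (z_c − 1.666 − 30.49)×3.224
The z_c×3.224 term appears on both sides and cancels. Collect the known terms of each column as K = Σ(ρt)_known − 3.224 × (depth of known layers): K_1 = 67.8214385 − 3.224×25.235 = −13.5362015; K_2 = 85.32037 − 3.224×(1.666 + 30.49) = −18.350574.
Balance: K_1 − x×(3.224 − 2.851) = K_2, so x = (K_1 − K_2)/(3.224 − 2.851) = 4.81437/0.373 = 12.9 km.

12.9 km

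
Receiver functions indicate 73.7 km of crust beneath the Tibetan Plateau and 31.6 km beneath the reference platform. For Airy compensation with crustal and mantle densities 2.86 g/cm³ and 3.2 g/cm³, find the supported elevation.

4.47 km

Excess crust Δ = 73.7 km − 31.6 km = 42.1 km, split between elevation h and root r with h + r = Δ.
Airy balance ρ_c h = (ρ_m − ρ_c) r gives r = h ρ_c/(ρ_m − ρ_c), so h (1 + ρ_c/(ρ_m − ρ_c)) = Δ, i.e. h = Δ (ρ_m − ρ_c)/ρ_m.
h = 42.1 km × 0.34/3.2 = 4.47 km.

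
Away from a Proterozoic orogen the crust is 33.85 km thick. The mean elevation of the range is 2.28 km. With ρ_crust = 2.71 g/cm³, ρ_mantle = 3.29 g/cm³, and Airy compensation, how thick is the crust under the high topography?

46.8 km

Root depth r = h ρ_c / (ρ_m − ρ_c) = 2.28 km × 2.71 / 0.58 = 10.65 km.
Total thickness = T + h + r = 33.85 km + 2.28 km + 10.65 km = 46.8 km.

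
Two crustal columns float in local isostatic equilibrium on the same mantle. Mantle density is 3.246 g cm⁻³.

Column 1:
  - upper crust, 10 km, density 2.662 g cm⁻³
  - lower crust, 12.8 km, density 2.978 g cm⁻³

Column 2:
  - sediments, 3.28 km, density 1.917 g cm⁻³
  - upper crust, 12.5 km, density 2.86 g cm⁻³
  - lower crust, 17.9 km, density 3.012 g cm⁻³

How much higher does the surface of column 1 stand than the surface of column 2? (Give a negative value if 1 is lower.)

For any compensation level in the mantle, the mantle terms cancel and isostasy reduces to e = (Σt_1 − Σt_2) − (Σ(ρt)_1 − Σ(ρt)_2) / ρ_m.
Σt_1 = 22.8 km; Σt_2 = 33.68 km; Σ(ρt)_1 = 64.7384; Σ(ρt)_2 = 95.95256 (in km·g cm⁻³).
e = (22.8 − 33.68) − (64.7384 − 95.95256) / 3.246 = −1.26 km.

−1.26 km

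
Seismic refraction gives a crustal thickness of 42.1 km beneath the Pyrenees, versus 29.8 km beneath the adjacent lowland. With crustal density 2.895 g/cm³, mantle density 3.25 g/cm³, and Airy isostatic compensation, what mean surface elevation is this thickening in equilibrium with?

1.34 km

Excess crust Δ = 42.1 km − 29.8 km = 12.3 km, split between elevation h and root r with h + r = Δ.
Airy balance ρ_c h = (ρ_m − ρ_c) r gives r = h ρ_c/(ρ_m − ρ_c), so h (1 + ρ_c/(ρ_m − ρ_c)) = Δ, i.e. h = Δ (ρ_m − ρ_c)/ρ_m.
h = 12.3 km × 0.355/3.25 = 1.34 km.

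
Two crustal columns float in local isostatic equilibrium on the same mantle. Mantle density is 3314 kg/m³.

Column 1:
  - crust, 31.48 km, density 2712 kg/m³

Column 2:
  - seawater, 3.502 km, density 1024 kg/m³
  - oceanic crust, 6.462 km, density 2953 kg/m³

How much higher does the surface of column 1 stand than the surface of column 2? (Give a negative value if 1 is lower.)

2.59 km

For any compensation level in the mantle, the mantle terms cancel and isostasy reduces to e = (Σt_1 − Σt_2) − (Σ(ρt)_1 − Σ(ρt)_2) / ρ_m.
Σt_1 = 31.48 km; Σt_2 = 9.964 km; Σ(ρt)_1 = 85373.76; Σ(ρt)_2 = 22668.334 (in km·kg/m³).
e = (31.48 − 9.964) − (85373.76 − 22668.334) / 3314 = 2.59 km.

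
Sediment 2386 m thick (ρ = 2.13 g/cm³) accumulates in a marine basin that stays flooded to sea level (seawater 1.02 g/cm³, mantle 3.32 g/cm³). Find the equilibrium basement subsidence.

Submarine loading: the sediment displaces seawater, and the subsidence is in turn flooded, so s (ρ_m − ρ_w) = t (ρ_sed − ρ_w).
s = 2386 m × (2.13 − 1.02) / (3.32 − 1.02) = 1150 m.

1150 m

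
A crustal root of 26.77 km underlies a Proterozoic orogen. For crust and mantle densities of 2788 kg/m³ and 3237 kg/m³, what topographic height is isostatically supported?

Equating mass per unit area of the two columns: ρ_c h = (ρ_m − ρ_c) r.
h = r (ρ_m − ρ_c) / ρ_c = 26.77 km × (3237 − 2788) / 2788 = 4.31 km.

4.31 km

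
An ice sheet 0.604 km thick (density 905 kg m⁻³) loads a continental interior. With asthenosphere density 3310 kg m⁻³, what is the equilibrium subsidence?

Isostatic balance requires: the ice load ρ_ice t is balanced by mantle displaced below, ρ_m s.
s = t ρ_ice / ρ_m = 0.604 km × 905/3310 = 0.165 km.

0.165 km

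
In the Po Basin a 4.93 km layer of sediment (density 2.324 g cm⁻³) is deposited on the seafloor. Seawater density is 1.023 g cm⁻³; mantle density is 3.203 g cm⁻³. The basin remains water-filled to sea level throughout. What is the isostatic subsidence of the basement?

Submarine loading: the sediment displaces seawater, and the subsidence is in turn flooded, so s (ρ_m − ρ_w) = t (ρ_sed − ρ_w).
s = 4.93 km × (2.324 − 1.023) / (3.203 − 1.023) = 2.94 km.

2.94 km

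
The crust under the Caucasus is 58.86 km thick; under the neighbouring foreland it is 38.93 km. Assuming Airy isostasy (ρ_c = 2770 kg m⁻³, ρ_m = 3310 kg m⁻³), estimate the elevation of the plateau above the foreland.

3.25 km

Excess crust Δ = 58.86 km − 38.93 km = 19.93 km, split between elevation h and root r with h + r = Δ.
Airy balance ρ_c h = (ρ_m − ρ_c) r gives r = h ρ_c/(ρ_m − ρ_c), so h (1 + ρ_c/(ρ_m − ρ_c)) = Δ, i.e. h = Δ (ρ_m − ρ_c)/ρ_m.
h = 19.93 km × 540/3310 = 3.25 km.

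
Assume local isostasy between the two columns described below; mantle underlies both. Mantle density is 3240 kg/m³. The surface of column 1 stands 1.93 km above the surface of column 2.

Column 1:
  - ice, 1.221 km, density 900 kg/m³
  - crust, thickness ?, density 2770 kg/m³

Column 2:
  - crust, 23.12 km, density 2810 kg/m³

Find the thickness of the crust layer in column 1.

Take the compensation level at the base of the deeper column (depth z_c below the surface of column 1) and equate Σ ρ_i t_i down to z_c; mantle fills any gap and the z_c terms cancel.
Column 1: 1.221×900 + x×2770 + (z_c − 1.221 − x)×3240
Column 2: 1.93×0 + 23.12×2810 + (z_c − 1.93 − 23.12)×3240
The z_c×3240 term appears on both sides and cancels. Collect the known terms of each column as K = Σ(ρt)_known − 3240 × (depth of known layers): K_1 = 1098.9 − 3240×1.221 = −2857.14; K_2 = 64967.2 − 3240×(1.93 + 23.12) = −16194.8.
Balance: K_1 − x×(3240 − 2770) = K_2, so x = (K_1 − K_2)/(3240 − 2770) = 13337.7/470 = 28.4 km.

28.4 km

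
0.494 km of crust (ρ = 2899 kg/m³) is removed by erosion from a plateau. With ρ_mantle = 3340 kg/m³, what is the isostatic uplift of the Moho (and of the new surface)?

Unloading: uplift u = e ρ_c/ρ_m = 0.494 km × 2899/3340 = 0.429 km.

0.429 km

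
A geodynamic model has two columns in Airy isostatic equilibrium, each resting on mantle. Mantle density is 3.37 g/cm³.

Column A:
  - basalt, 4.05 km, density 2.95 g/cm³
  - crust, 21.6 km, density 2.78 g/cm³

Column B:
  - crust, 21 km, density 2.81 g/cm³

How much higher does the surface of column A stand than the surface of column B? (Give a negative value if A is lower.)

0.797 km

For any compensation level in the mantle, the mantle terms cancel and isostasy reduces to e = (Σt_A − Σt_B) − (Σ(ρt)_A − Σ(ρt)_B) / ρ_m.
Σt_A = 25.65 km; Σt_B = 21 km; Σ(ρt)_A = 71.9955; Σ(ρt)_B = 59.01 (in km·g/cm³).
e = (25.65 − 21) − (71.9955 − 59.01) / 3.37 = 0.797 km.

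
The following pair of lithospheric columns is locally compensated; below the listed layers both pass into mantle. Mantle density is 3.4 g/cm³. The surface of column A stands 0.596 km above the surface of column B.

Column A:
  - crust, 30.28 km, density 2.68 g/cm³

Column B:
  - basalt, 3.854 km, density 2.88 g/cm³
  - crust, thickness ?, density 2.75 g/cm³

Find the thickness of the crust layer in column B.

Take the compensation level at the base of the deeper column (depth z_c below the surface of column A) and equate Σ ρ_i t_i down to z_c; mantle fills any gap and the z_c terms cancel.
Column A: 30.28×2.68 + (z_c − 30.28)×3.4
Column B: 0.596×0 + 3.854×2.88 + x×2.75 + (z_c − 0.596 − 3.854 − x)×3.4
The z_c×3.4 term appears on both sides and cancels. Collect the known terms of each column as K = Σ(ρt)_known − 3.4 × (depth of known layers): K_A = 81.1504 − 3.4×30.28 = −21.8016; K_B = 11.09952 − 3.4×(0.596 + 3.854) = −4.03048.
Balance: K_A = K_B − x×(3.4 − 2.75), so x = (K_B − K_A)/(3.4 − 2.75) = 17.7711/0.65 = 27.3 km.

27.3 km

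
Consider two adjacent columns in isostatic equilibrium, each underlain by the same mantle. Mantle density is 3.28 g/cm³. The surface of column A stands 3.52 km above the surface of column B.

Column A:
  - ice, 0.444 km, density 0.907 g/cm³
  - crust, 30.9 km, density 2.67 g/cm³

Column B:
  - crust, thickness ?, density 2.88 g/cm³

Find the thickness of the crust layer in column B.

20.9 km

Take the compensation level at the base of the deeper column (depth z_c below the surface of column A) and equate Σ ρ_i t_i down to z_c; mantle fills any gap and the z_c terms cancel.
Column A: 0.444×0.907 + 30.9×2.67 + (z_c − 31.344)×3.28
Column B: 3.52×0 + x×2.88 + (z_c − 3.52 − 0 − x)×3.28
The z_c×3.28 term appears on both sides and cancels. Collect the known terms of each column as K = Σ(ρt)_known − 3.28 × (depth of known layers): K_A = 82.905708 − 3.28×31.344 = −19.902612; K_B = 0 − 3.28×(3.52 + 0) = −11.5456.
Balance: K_A = K_B − x×(3.28 − 2.88), so x = (K_B − K_A)/(3.28 − 2.88) = 8.35701/0.4 = 20.9 km.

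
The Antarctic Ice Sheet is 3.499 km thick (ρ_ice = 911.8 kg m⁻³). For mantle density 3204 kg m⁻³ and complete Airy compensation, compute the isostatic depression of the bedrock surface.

0.996 km

In Airy isostatic equilibrium: the ice load ρ_ice t is balanced by mantle displaced below, ρ_m s.
s = t ρ_ice / ρ_m = 3.499 km × 911.8/3204 = 0.996 km.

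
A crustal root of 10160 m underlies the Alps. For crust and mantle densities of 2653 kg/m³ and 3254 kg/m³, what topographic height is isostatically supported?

2300 m

For local isostatic compensation: ρ_c h = (ρ_m − ρ_c) r.
h = r (ρ_m − ρ_c) / ρ_c = 10160 m × (3254 − 2653) / 2653 = 2300 m.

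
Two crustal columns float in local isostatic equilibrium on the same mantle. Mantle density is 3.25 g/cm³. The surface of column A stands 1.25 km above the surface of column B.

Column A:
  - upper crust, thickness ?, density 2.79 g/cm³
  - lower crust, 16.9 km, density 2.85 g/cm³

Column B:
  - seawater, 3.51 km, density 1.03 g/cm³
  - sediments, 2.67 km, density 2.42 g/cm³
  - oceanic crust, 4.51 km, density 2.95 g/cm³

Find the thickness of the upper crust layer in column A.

Take the compensation level at the base of the deeper column (depth z_c below the surface of column A) and equate Σ ρ_i t_i down to z_c; mantle fills any gap and the z_c terms cancel.
Column A: x×2.79 + 16.9×2.85 + (z_c − 16.9 − x)×3.25
Column B: 1.25×0 + 3.51×1.03 + 2.67×2.42 + 4.51×2.95 + (z_c − 1.25 − 10.69)×3.25
The z_c×3.25 term appears on both sides and cancels. Collect the known terms of each column as K = Σ(ρt)_known − 3.25 × (depth of known layers): K_A = 48.165 − 3.25×16.9 = −6.76; K_B = 23.3812 − 3.25×(1.25 + 10.69) = −15.4238.
Balance: K_A − x×(3.25 − 2.79) = K_B, so x = (K_A − K_B)/(3.25 − 2.79) = 8.6638/0.46 = 18.8 km.

18.8 km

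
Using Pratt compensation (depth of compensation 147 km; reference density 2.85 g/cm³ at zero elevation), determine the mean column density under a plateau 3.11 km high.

Pratt balance: ρ_ref D = ρ (D + h).
ρ = ρ_ref D/(D + h) = 2.85 × 147 km/(147 km + 3.11 km) = 2.79 g/cm³.

2.79 g/cm³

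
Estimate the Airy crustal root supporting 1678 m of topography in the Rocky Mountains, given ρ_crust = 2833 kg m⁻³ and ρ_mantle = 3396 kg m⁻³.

For local isostatic compensation: the weight of the topography is balanced by the buoyancy of the root, ρ_c h = (ρ_m − ρ_c) r.
r = h · ρ_c / (ρ_m − ρ_c) = 1678 m × 2833 / (3396 − 2833) = 8440 m.

8440 m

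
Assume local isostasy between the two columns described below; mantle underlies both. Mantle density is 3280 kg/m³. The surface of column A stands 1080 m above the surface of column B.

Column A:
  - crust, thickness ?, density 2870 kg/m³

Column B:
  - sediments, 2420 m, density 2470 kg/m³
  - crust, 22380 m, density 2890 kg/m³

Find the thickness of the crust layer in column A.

Take the compensation level at the base of the deeper column (depth z_c below the surface of column A) and equate Σ ρ_i t_i down to z_c; mantle fills any gap and the z_c terms cancel.
Column A: x×2870 + (z_c − 0 − x)×3280
Column B: 1080×0 + 2420×2470 + 22380×2890 + (z_c − 1080 − 24800)×3280
The z_c×3280 term appears on both sides and cancels. Collect the known terms of each column as K = Σ(ρt)_known − 3280 × (depth of known layers): K_A = 0 − 3280×0 = 0; K_B = 70655600 − 3280×(1080 + 24800) = −14230800.
Balance: K_A − x×(3280 − 2870) = K_B, so x = (K_A − K_B)/(3280 − 2870) = 14230800/410 = 34700 m.

34700 m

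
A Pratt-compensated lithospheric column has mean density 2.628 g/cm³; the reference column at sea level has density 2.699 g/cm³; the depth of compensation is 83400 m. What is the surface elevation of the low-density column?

2250 m

ρ_ref D = ρ (D + h) → h = D (ρ_ref − ρ)/ρ.
h = 83400 m × (2.699 − 2.628)/2.628 = 2250 m.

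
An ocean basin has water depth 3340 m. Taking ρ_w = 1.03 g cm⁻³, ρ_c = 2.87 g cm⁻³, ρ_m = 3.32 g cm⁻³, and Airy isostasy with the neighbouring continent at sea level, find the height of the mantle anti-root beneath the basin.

13700 m

Equating mass per unit area of the two columns: replacing crust with seawater at the top is compensated by replacing crust with mantle at the base: d (ρ_c − ρ_w) = a (ρ_m − ρ_c).
a = d (ρ_c − ρ_w)/(ρ_m − ρ_c) = 3340 m × 1.84/0.45 = 13700 m.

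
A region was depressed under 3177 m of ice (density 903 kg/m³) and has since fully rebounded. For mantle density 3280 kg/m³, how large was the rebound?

Removing the load lets mantle flow back in; uplift u satisfies ρ_ice t = ρ_m u.
u = t ρ_ice/ρ_m = 3177 m × 903/3280 = 875 m.

875 m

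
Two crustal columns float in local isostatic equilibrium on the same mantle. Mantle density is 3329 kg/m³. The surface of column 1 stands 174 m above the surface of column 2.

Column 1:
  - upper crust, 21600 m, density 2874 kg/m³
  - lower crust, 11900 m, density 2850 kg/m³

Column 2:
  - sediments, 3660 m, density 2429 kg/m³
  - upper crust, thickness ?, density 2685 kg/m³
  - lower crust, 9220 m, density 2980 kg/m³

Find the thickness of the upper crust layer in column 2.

Take the compensation level at the base of the deeper column (depth z_c below the surface of column 1) and equate Σ ρ_i t_i down to z_c; mantle fills any gap and the z_c terms cancel.
Column 1: 21600×2874 + 11900×2850 + (z_c − 33500)×3329
Column 2: 174×0 + 3660×2429 + x×2685 + 9220×2980 + (z_c − 174 − 12880 − x)×3329
The z_c×3329 term appears on both sides and cancels. Collect the known terms of each column as K = Σ(ρt)_known − 3329 × (depth of known layers): K_1 = 95993400 − 3329×33500 = −15528100; K_2 = 36365740 − 3329×(174 + 12880) = −7091026.
Balance: K_1 = K_2 − x×(3329 − 2685), so x = (K_2 − K_1)/(3329 − 2685) = 8437070/644 = 13100 m.

13100 m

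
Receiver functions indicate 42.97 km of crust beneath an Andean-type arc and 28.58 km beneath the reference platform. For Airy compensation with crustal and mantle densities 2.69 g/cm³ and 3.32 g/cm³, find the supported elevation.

Excess crust Δ = 42.97 km − 28.58 km = 14.39 km, split between elevation h and root r with h + r = Δ.
Airy balance ρ_c h = (ρ_m − ρ_c) r gives r = h ρ_c/(ρ_m − ρ_c), so h (1 + ρ_c/(ρ_m − ρ_c)) = Δ, i.e. h = Δ (ρ_m − ρ_c)/ρ_m.
h = 14.39 km × 0.63/3.32 = 2.73 km.

2.73 km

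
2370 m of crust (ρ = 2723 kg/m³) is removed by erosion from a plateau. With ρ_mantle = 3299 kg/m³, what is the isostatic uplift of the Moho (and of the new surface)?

Unloading: uplift u = e ρ_c/ρ_m = 2370 m × 2723/3299 = 1960 m.

1960 m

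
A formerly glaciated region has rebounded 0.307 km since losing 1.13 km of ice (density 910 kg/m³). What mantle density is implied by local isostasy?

3350 kg/m³

ρ_m = ρ_ice t / u = 910 × 1.13 km/0.307 km = 3350 kg/m³.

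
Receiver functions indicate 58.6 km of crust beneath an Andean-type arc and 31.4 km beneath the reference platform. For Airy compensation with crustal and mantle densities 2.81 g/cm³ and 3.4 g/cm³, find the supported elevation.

Excess crust Δ = 58.6 km − 31.4 km = 27.2 km, split between elevation h and root r with h + r = Δ.
Airy balance ρ_c h = (ρ_m − ρ_c) r gives r = h ρ_c/(ρ_m − ρ_c), so h (1 + ρ_c/(ρ_m − ρ_c)) = Δ, i.e. h = Δ (ρ_m − ρ_c)/ρ_m.
h = 27.2 km × 0.59/3.4 = 4.72 km.

4.72 km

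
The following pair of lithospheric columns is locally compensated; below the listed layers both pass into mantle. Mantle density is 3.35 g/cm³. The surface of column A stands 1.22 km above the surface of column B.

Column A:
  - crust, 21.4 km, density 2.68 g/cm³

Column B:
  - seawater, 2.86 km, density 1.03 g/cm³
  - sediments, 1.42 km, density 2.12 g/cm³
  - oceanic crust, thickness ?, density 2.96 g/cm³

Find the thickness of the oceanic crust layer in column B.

4.79 km

Take the compensation level at the base of the deeper column (depth z_c below the surface of column A) and equate Σ ρ_i t_i down to z_c; mantle fills any gap and the z_c terms cancel.
Column A: 21.4×2.68 + (z_c − 21.4)×3.35
Column B: 1.22×0 + 2.86×1.03 + 1.42×2.12 + x×2.96 + (z_c − 1.22 − 4.28 − x)×3.35
The z_c×3.35 term appears on both sides and cancels. Collect the known terms of each column as K = Σ(ρt)_known − 3.35 × (depth of known layers): K_A = 57.352 − 3.35×21.4 = −14.338; K_B = 5.9562 − 3.35×(1.22 + 4.28) = −12.4688.
Balance: K_A = K_B − x×(3.35 − 2.96), so x = (K_B − K_A)/(3.35 − 2.96) = 1.8692/0.39 = 4.79 km.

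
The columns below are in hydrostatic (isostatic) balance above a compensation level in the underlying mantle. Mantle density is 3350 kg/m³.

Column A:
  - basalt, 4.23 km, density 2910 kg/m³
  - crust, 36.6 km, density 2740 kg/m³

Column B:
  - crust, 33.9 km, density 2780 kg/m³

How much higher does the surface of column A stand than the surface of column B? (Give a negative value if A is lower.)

1.45 km

For any compensation level in the mantle, the mantle terms cancel and isostasy reduces to e = (Σt_A − Σt_B) − (Σ(ρt)_A − Σ(ρt)_B) / ρ_m.
Σt_A = 40.83 km; Σt_B = 33.9 km; Σ(ρt)_A = 112593.3; Σ(ρt)_B = 94242 (in km·kg/m³).
e = (40.83 − 33.9) − (112593.3 − 94242) / 3350 = 1.45 km.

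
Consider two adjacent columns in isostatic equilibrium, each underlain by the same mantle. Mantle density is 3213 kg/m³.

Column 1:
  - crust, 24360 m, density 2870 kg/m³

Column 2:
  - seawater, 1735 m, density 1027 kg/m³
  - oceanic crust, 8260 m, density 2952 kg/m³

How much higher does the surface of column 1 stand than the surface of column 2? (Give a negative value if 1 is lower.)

749 m

For any compensation level in the mantle, the mantle terms cancel and isostasy reduces to e = (Σt_1 − Σt_2) − (Σ(ρt)_1 − Σ(ρt)_2) / ρ_m.
Σt_1 = 24360 m; Σt_2 = 9995 m; Σ(ρt)_1 = 69913200; Σ(ρt)_2 = 26165365 (in m·kg/m³).
e = (24360 − 9995) − (69913200 − 26165365) / 3213 = 749 m.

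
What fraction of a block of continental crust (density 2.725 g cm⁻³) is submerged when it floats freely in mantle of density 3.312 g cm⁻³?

Submerged fraction = ρ_obj/ρ_fluid = 2.725/3.312 = 0.823.

0.823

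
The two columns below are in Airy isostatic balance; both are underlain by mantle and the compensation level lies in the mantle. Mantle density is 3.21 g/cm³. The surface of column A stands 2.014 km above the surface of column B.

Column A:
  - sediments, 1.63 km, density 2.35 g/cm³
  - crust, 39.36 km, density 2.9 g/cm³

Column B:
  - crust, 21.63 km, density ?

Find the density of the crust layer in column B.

Take the compensation level at the base of the deeper column (depth z_c below the surface of column A) and equate Σ ρ_i t_i down to z_c; mantle fills any gap and the z_c terms cancel.
Column A: 1.63×2.35 + 39.36×2.9 + (z_c − 40.99)×3.21
Column B: 2.014×0 + 21.63×ρ + (z_c − 2.014 − 21.63)×3.21
The z_c×3.21 term appears on both sides and cancels. Collect the known terms of each column as K = Σ(ρt)_known − 3.21 × (depth of known layers): K_A = 117.9745 − 3.21×40.99 = −13.6034; K_B = 0 − 3.21×(2.014 + 21.63) = −75.89724.
Balance: K_A = K_B + 21.63×ρ, so ρ = (K_A − K_B)/21.63 = 62.2938/21.63 = 2.88 g/cm³.

2.88 g/cm³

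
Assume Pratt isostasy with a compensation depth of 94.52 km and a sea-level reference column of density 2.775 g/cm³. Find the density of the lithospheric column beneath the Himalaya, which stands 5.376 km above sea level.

Pratt balance: ρ_ref D = ρ (D + h).
ρ = ρ_ref D/(D + h) = 2.775 × 94.52 km/(94.52 km + 5.376 km) = 2.63 g/cm³.

2.63 g/cm³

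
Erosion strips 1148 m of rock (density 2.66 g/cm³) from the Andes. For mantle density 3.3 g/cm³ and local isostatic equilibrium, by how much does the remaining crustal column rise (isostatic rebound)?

925 m

Unloading: uplift u = e ρ_c/ρ_m = 1148 m × 2.66/3.3 = 925 m.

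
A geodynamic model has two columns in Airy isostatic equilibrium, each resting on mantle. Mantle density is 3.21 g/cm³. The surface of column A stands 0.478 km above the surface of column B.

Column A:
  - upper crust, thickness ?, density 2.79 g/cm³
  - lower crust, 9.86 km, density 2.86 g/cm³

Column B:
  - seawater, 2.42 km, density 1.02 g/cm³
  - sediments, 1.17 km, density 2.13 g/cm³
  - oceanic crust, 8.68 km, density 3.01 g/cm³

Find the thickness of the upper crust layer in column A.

Take the compensation level at the base of the deeper column (depth z_c below the surface of column A) and equate Σ ρ_i t_i down to z_c; mantle fills any gap and the z_c terms cancel.
Column A: x×2.79 + 9.86×2.86 + (z_c − 9.86 − x)×3.21
Column B: 0.478×0 + 2.42×1.02 + 1.17×2.13 + 8.68×3.01 + (z_c − 0.478 − 12.27)×3.21
The z_c×3.21 term appears on both sides and cancels. Collect the known terms of each column as K = Σ(ρt)_known − 3.21 × (depth of known layers): K_A = 28.1996 − 3.21×9.86 = −3.451; K_B = 31.0873 − 3.21×(0.478 + 12.27) = −9.83378.
Balance: K_A − x×(3.21 − 2.79) = K_B, so x = (K_A − K_B)/(3.21 − 2.79) = 6.38278/0.42 = 15.2 km.

15.2 km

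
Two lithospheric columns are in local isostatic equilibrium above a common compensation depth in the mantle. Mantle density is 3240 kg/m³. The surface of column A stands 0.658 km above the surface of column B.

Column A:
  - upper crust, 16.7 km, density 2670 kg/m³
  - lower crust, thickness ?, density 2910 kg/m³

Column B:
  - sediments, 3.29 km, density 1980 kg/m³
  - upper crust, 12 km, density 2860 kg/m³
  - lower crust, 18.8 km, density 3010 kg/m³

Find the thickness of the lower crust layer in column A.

17.1 km

Take the compensation level at the base of the deeper column (depth z_c below the surface of column A) and equate Σ ρ_i t_i down to z_c; mantle fills any gap and the z_c terms cancel.
Column A: 16.7×2670 + x×2910 + (z_c − 16.7 − x)×3240
Column B: 0.658×0 + 3.29×1980 + 12×2860 + 18.8×3010 + (z_c − 0.658 − 34.09)×3240
The z_c×3240 term appears on both sides and cancels. Collect the known terms of each column as K = Σ(ρt)_known − 3240 × (depth of known layers): K_A = 44589 − 3240×16.7 = −9519; K_B = 97422.2 − 3240×(0.658 + 34.09) = −15161.32.
Balance: K_A − x×(3240 − 2910) = K_B, so x = (K_A − K_B)/(3240 − 2910) = 5642.32/330 = 17.1 km.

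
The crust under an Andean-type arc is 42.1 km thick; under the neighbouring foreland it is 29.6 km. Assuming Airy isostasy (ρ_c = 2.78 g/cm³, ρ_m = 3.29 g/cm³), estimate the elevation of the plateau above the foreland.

Excess crust Δ = 42.1 km − 29.6 km = 12.5 km, split between elevation h and root r with h + r = Δ.
Airy balance ρ_c h = (ρ_m − ρ_c) r gives r = h ρ_c/(ρ_m − ρ_c), so h (1 + ρ_c/(ρ_m − ρ_c)) = Δ, i.e. h = Δ (ρ_m − ρ_c)/ρ_m.
h = 12.5 km × 0.51/3.29 = 1.94 km.

1.94 km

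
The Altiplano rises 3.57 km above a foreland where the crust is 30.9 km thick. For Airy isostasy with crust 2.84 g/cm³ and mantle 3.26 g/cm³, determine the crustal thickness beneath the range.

Root depth r = h ρ_c / (ρ_m − ρ_c) = 3.57 km × 2.84 / 0.42 = 24.14 km.
Total thickness = T + h + r = 30.9 km + 3.57 km + 24.14 km = 58.6 km.

58.6 km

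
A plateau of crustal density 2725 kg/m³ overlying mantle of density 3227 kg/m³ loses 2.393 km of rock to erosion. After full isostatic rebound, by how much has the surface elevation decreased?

0.372 km

Rebound u = e ρ_c/ρ_m = 2.393 km × 2725/3227 = 2.021 km.
Net surface drop = e − u = 2.393 km − 2.021 km = e (ρ_m − ρ_c)/ρ_m = 0.372 km.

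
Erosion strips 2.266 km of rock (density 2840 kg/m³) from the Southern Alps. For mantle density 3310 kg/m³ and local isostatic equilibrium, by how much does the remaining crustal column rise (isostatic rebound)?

1.94 km

Unloading: uplift u = e ρ_c/ρ_m = 2.266 km × 2840/3310 = 1.94 km.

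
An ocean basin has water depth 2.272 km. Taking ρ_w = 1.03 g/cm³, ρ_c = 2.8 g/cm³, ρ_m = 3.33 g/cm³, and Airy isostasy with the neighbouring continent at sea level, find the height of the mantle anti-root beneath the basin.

By Archimedes' principle applied to the lithosphere: replacing crust with seawater at the top is compensated by replacing crust with mantle at the base: d (ρ_c − ρ_w) = a (ρ_m − ρ_c).
a = d (ρ_c − ρ_w)/(ρ_m − ρ_c) = 2.272 km × 1.77/0.53 = 7.59 km.

7.59 km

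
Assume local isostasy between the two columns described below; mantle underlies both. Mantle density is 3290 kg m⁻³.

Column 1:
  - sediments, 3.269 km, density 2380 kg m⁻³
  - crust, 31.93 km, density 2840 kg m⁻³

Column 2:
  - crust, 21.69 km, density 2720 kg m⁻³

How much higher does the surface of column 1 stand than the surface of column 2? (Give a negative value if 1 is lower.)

1.51 km

For any compensation level in the mantle, the mantle terms cancel and isostasy reduces to e = (Σt_1 − Σt_2) − (Σ(ρt)_1 − Σ(ρt)_2) / ρ_m.
Σt_1 = 35.199 km; Σt_2 = 21.69 km; Σ(ρt)_1 = 98461.42; Σ(ρt)_2 = 58996.8 (in km·kg m⁻³).
e = (35.199 − 21.69) − (98461.42 − 58996.8) / 3290 = 1.51 km.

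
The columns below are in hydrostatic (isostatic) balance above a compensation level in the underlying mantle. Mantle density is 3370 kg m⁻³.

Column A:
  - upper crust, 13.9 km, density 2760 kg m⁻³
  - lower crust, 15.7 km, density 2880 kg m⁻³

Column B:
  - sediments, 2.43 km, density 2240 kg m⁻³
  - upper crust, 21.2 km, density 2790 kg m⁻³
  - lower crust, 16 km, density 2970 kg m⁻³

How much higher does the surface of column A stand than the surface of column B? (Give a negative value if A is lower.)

−1.56 km

For any compensation level in the mantle, the mantle terms cancel and isostasy reduces to e = (Σt_A − Σt_B) − (Σ(ρt)_A − Σ(ρt)_B) / ρ_m.
Σt_A = 29.6 km; Σt_B = 39.63 km; Σ(ρt)_A = 83580; Σ(ρt)_B = 112111.2 (in km·kg m⁻³).
e = (29.6 − 39.63) − (83580 − 112111.2) / 3370 = −1.56 km.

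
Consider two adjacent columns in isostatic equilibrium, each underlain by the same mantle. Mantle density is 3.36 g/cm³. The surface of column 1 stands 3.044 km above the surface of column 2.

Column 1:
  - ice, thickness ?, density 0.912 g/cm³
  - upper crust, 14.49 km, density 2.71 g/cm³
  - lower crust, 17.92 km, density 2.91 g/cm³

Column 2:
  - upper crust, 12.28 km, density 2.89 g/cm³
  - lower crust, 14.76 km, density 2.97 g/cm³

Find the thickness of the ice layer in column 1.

Take the compensation level at the base of the deeper column (depth z_c below the surface of column 1) and equate Σ ρ_i t_i down to z_c; mantle fills any gap and the z_c terms cancel.
Column 1: x×0.912 + 14.49×2.71 + 17.92×2.91 + (z_c − 32.41 − x)×3.36
Column 2: 3.044×0 + 12.28×2.89 + 14.76×2.97 + (z_c − 3.044 − 27.04)×3.36
The z_c×3.36 term appears on both sides and cancels. Collect the known terms of each column as K = Σ(ρt)_known − 3.36 × (depth of known layers): K_1 = 91.4151 − 3.36×32.41 = −17.4825; K_2 = 79.3264 − 3.36×(3.044 + 27.04) = −21.75584.
Balance: K_1 − x×(3.36 − 0.912) = K_2, so x = (K_1 − K_2)/(3.36 − 0.912) = 4.27334/2.448 = 1.75 km.

1.75 km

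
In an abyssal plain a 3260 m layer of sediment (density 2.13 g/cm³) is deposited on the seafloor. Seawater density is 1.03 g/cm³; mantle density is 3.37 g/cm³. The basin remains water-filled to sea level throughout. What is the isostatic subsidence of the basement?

1530 m

Submarine loading: the sediment displaces seawater, and the subsidence is in turn flooded, so s (ρ_m − ρ_w) = t (ρ_sed − ρ_w).
s = 3260 m × (2.13 − 1.03) / (3.37 − 1.03) = 1530 m.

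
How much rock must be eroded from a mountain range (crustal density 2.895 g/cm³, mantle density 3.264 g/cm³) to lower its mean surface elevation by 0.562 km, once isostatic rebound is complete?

4.97 km

Net drop Δ = e − u = e − e ρ_c/ρ_m = e (ρ_m − ρ_c)/ρ_m.
e = Δ ρ_m/(ρ_m − ρ_c) = 0.562 km × 3.264/0.369 = 4.97 km.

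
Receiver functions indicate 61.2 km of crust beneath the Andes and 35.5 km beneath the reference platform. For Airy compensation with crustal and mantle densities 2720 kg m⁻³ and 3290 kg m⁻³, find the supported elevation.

4.45 km

Excess crust Δ = 61.2 km − 35.5 km = 25.7 km, split between elevation h and root r with h + r = Δ.
Airy balance ρ_c h = (ρ_m − ρ_c) r gives r = h ρ_c/(ρ_m − ρ_c), so h (1 + ρ_c/(ρ_m − ρ_c)) = Δ, i.e. h = Δ (ρ_m − ρ_c)/ρ_m.
h = 25.7 km × 570/3290 = 4.45 km.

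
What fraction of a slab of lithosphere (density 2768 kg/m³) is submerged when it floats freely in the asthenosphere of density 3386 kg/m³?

Submerged fraction = ρ_obj/ρ_fluid = 2768/3386 = 81.7%.

81.7%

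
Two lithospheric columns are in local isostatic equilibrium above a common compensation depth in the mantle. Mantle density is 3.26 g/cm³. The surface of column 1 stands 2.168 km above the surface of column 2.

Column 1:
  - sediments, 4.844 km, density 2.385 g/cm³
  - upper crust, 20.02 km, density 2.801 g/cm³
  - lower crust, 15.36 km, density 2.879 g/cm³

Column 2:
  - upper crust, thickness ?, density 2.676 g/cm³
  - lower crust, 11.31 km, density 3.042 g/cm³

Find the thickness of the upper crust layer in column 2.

Take the compensation level at the base of the deeper column (depth z_c below the surface of column 1) and equate Σ ρ_i t_i down to z_c; mantle fills any gap and the z_c terms cancel.
Column 1: 4.844×2.385 + 20.02×2.801 + 15.36×2.879 + (z_c − 40.224)×3.26
Column 2: 2.168×0 + x×2.676 + 11.31×3.042 + (z_c − 2.168 − 11.31 − x)×3.26
The z_c×3.26 term appears on both sides and cancels. Collect the known terms of each column as K = Σ(ρt)_known − 3.26 × (depth of known layers): K_1 = 111.8504 − 3.26×40.224 = −19.27984; K_2 = 34.40502 − 3.26×(2.168 + 11.31) = −9.53326.
Balance: K_1 = K_2 − x×(3.26 − 2.676), so x = (K_2 − K_1)/(3.26 − 2.676) = 9.74658/0.584 = 16.7 km.

16.7 km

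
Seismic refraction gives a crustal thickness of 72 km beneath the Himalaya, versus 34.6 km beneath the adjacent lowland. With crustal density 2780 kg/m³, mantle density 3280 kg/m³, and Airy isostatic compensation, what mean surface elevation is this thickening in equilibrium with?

5.7 km

Excess crust Δ = 72 km − 34.6 km = 37.4 km, split between elevation h and root r with h + r = Δ.
Airy balance ρ_c h = (ρ_m − ρ_c) r gives r = h ρ_c/(ρ_m − ρ_c), so h (1 + ρ_c/(ρ_m − ρ_c)) = Δ, i.e. h = Δ (ρ_m − ρ_c)/ρ_m.
h = 37.4 km × 500/3280 = 5.7 km.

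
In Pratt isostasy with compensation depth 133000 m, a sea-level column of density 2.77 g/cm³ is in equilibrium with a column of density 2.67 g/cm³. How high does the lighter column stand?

4980 m

ρ_ref D = ρ (D + h) → h = D (ρ_ref − ρ)/ρ.
h = 133000 m × (2.77 − 2.67)/2.67 = 4980 m.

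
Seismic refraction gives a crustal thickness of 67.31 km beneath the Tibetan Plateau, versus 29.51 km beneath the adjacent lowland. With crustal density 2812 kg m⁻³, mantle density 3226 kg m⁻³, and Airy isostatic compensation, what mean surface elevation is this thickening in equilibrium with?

Excess crust Δ = 67.31 km − 29.51 km = 37.8 km, split between elevation h and root r with h + r = Δ.
Airy balance ρ_c h = (ρ_m − ρ_c) r gives r = h ρ_c/(ρ_m − ρ_c), so h (1 + ρ_c/(ρ_m − ρ_c)) = Δ, i.e. h = Δ (ρ_m − ρ_c)/ρ_m.
h = 37.8 km × 414/3226 = 4.85 km.

4.85 km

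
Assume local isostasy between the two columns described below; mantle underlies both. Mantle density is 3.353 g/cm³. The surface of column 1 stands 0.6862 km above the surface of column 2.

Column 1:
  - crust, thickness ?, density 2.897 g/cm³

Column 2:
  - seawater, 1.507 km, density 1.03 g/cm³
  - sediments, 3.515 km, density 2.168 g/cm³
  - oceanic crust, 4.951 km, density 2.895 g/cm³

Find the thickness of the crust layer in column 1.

Take the compensation level at the base of the deeper column (depth z_c below the surface of column 1) and equate Σ ρ_i t_i down to z_c; mantle fills any gap and the z_c terms cancel.
Column 1: x×2.897 + (z_c − 0 − x)×3.353
Column 2: 0.6862×0 + 1.507×1.03 + 3.515×2.168 + 4.951×2.895 + (z_c − 0.6862 − 9.973)×3.353
The z_c×3.353 term appears on both sides and cancels. Collect the known terms of each column as K = Σ(ρt)_known − 3.353 × (depth of known layers): K_1 = 0 − 3.353×0 = 0; K_2 = 23.505875 − 3.353×(0.6862 + 9.973) = −12.2344226.
Balance: K_1 − x×(3.353 − 2.897) = K_2, so x = (K_1 − K_2)/(3.353 − 2.897) = 12.2344/0.456 = 26.8 km.

26.8 km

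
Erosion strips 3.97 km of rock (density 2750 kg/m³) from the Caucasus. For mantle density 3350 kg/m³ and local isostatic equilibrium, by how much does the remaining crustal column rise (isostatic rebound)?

Unloading: uplift u = e ρ_c/ρ_m = 3.97 km × 2750/3350 = 3.26 km.

3.26 km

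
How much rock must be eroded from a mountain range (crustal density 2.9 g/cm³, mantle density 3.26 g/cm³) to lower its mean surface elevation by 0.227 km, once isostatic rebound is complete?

2.06 km

Net drop Δ = e − u = e − e ρ_c/ρ_m = e (ρ_m − ρ_c)/ρ_m.
e = Δ ρ_m/(ρ_m − ρ_c) = 0.227 km × 3.26/0.36 = 2.06 km.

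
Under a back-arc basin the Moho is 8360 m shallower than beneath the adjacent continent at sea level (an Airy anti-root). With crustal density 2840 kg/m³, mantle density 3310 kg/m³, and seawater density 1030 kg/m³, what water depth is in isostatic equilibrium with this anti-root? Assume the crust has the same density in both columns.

2170 m

Replacing a thickness d of crust by seawater at the top must be balanced by replacing crust with mantle at the base: d (ρ_c − ρ_w) = a (ρ_m − ρ_c).
d = a (ρ_m − ρ_c)/(ρ_c − ρ_w) = 8360 m × 470/1810 = 2170 m.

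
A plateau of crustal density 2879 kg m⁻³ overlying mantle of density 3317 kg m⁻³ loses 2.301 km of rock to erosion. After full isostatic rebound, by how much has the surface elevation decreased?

0.304 km

Rebound u = e ρ_c/ρ_m = 2.301 km × 2879/3317 = 1.997 km.
Net surface drop = e − u = 2.301 km − 1.997 km = e (ρ_m − ρ_c)/ρ_m = 0.304 km.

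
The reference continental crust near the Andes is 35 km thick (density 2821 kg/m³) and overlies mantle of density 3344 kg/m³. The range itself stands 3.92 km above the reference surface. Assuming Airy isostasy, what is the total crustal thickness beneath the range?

Root depth r = h ρ_c / (ρ_m − ρ_c) = 3.92 km × 2821 / 523 = 21.14 km.
Total thickness = T + h + r = 35 km + 3.92 km + 21.14 km = 60.1 km.

60.1 km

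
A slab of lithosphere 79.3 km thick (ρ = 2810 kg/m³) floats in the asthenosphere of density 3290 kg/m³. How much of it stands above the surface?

11.6 km

Floating equilibrium: submerged depth d = t ρ_obj/ρ_fluid = 79.3 km × 2810/3290 = 67.73 km.
Freeboard = t − d = 79.3 km − 67.73 km = 11.6 km.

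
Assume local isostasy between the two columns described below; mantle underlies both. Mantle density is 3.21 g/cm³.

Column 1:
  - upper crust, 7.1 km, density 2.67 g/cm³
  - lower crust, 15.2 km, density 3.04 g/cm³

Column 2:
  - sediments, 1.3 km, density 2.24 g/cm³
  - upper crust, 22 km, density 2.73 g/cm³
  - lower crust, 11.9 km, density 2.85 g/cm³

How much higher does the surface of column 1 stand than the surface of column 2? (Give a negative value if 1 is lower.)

For any compensation level in the mantle, the mantle terms cancel and isostasy reduces to e = (Σt_1 − Σt_2) − (Σ(ρt)_1 − Σ(ρt)_2) / ρ_m.
Σt_1 = 22.3 km; Σt_2 = 35.2 km; Σ(ρt)_1 = 65.165; Σ(ρt)_2 = 96.887 (in km·g/cm³).
e = (22.3 − 35.2) − (65.165 − 96.887) / 3.21 = −3.02 km.

−3.02 km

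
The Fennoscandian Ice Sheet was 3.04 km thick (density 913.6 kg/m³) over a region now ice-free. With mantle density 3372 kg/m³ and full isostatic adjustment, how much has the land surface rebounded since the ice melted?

Removing the load lets mantle flow back in; uplift u satisfies ρ_ice t = ρ_m u.
u = t ρ_ice/ρ_m = 3.04 km × 913.6/3372 = 0.824 km.

0.824 km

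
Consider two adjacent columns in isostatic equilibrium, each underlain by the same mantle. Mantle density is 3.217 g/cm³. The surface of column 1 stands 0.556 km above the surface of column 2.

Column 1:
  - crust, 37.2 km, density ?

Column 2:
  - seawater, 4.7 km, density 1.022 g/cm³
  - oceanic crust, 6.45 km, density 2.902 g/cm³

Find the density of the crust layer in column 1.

2.84 g/cm³

Take the compensation level at the base of the deeper column (depth z_c below the surface of column 1) and equate Σ ρ_i t_i down to z_c; mantle fills any gap and the z_c terms cancel.
Column 1: 37.2×ρ + (z_c − 37.2)×3.217
Column 2: 0.556×0 + 4.7×1.022 + 6.45×2.902 + (z_c − 0.556 − 11.15)×3.217
The z_c×3.217 term appears on both sides and cancels. Collect the known terms of each column as K = Σ(ρt)_known − 3.217 × (depth of known layers): K_1 = 0 − 3.217×37.2 = −119.6724; K_2 = 23.5213 − 3.217×(0.556 + 11.15) = −14.136902.
Balance: K_1 + 37.2×ρ = K_2, so ρ = (K_2 − K_1)/37.2 = 105.535/37.2 = 2.84 g/cm³.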